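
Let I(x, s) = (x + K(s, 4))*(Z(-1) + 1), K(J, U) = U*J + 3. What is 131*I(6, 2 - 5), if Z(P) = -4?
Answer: 1179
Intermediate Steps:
K(J, U) = 3 + J*U (K(J, U) = J*U + 3 = 3 + J*U)
I(x, s) = -9 - 12*s - 3*x (I(x, s) = (x + (3 + s*4))*(-4 + 1) = (x + (3 + 4*s))*(-3) = (3 + x + 4*s)*(-3) = -9 - 12*s - 3*x)
131*I(6, 2 - 5) = 131*(-9 - 12*(2 - 5) - 3*6) = 131*(-9 - 12*(-3) - 18) = 131*(-9 + 36 - 18) = 131*9 = 1179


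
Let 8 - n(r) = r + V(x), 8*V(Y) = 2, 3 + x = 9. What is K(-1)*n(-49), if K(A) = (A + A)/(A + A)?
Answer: 227/4 ≈ 56.750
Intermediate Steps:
x = 6 (x = -3 + 9 = 6)
V(Y) = 1/4 (V(Y) = (1/8)*2 = 1/4)
n(r) = 31/4 - r (n(r) = 8 - (r + 1/4) = 8 - (1/4 + r) = 8 + (-1/4 - r) = 31/4 - r)
K(A) = 1 (K(A) = (2*A)/((2*A)) = (2*A)*(1/(2*A)) = 1)
K(-1)*n(-49) = 1*(31/4 - 1*(-49)) = 1*(31/4 + 49) = 1*(227/4) = 227/4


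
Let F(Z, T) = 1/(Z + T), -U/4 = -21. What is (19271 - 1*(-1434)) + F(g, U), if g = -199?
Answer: 2381074/115 ≈ 20705.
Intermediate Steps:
U = 84 (U = -4*(-21) = 84)
F(Z, T) = 1/(T + Z)
(19271 - 1*(-1434)) + F(g, U) = (19271 - 1*(-1434)) + 1/(84 - 199) = (19271 + 1434) + 1/(-115) = 20705 - 1/115 = 2381074/115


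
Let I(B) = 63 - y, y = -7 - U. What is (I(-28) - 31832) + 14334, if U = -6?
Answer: -17434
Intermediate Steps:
y = -1 (y = -7 - 1*(-6) = -7 + 6 = -1)
I(B) = 64 (I(B) = 63 - 1*(-1) = 63 + 1 = 64)
(I(-28) - 31832) + 14334 = (64 - 31832) + 14334 = -31768 + 14334 = -17434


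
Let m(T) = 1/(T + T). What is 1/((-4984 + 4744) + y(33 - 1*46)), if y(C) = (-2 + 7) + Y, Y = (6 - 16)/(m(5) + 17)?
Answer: -171/40285 ≈ -0.0042448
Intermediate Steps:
m(T) = 1/(2*T)
Y = -100/171 (Y = (6 - 16)/((½)/5 + 17) = -10/((½)*(⅕) + 17) = -10/(⅒ + 17) = -10/171/10 = -10*10/171 = -100/171 ≈ -0.58479)
y(C) = 755/171 (y(C) = (-2 + 7) - 100/171 = 5 - 100/171 = 755/171)
1/((-4984 + 4744) + y(33 - 1*46)) = 1/((-4984 + 4744) + 755/171) = 1/(-240 + 755/171) = 1/(-40285/171) = -171/40285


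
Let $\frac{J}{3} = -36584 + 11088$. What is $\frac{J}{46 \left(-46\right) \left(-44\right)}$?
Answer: $- \frac{9561}{11638} \approx -0.82153$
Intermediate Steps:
$J = -76488$ ($J = 3 \left(-36584 + 11088\right) = 3 \left(-25496\right) = -76488$)
$\frac{J}{46 \left(-46\right) \left(-44\right)} = - \frac{76488}{46 \left(-46\right) \left(-44\right)} = - \frac{76488}{\left(-2116\right) \left(-44\right)} = - \frac{76488}{93104} = \left(-76488\right) \frac{1}{93104} = - \frac{9561}{11638}$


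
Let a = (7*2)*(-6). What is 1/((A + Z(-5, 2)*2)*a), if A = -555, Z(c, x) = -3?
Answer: 1/47124 ≈ 2.1221e-5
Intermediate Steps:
a = -84 (a = 14*(-6) = -84)
1/((A + Z(-5, 2)*2)*a) = 1/(-555 - 3*2*(-84)) = -1/84/(-555 - 6) = -1/84/(-561) = -1/561*(-1/84) = 1/47124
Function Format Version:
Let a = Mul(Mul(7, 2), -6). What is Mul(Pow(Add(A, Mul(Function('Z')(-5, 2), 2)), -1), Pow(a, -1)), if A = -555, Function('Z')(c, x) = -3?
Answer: Rational(1, 47124) ≈ 2.1221e-5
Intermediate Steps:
a = -84 (a = Mul(14, -6) = -84)
Mul(Pow(Add(A, Mul(Function('Z')(-5, 2), 2)), -1), Pow(a, -1)) = Mul(Pow(Add(-555, Mul(-3, 2)), -1), Pow(-84, -1)) = Mul(Pow(Add(-555, -6), -1), Rational(-1, 84)) = Mul(Pow(-561, -1), Rational(-1, 84)) = Mul(Rational(-1, 561), Rational(-1, 84)) = Rational(1, 47124)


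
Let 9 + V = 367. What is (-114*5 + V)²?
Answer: 44944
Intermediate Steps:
V = 358 (V = -9 + 367 = 358)
(-114*5 + V)² = (-114*5 + 358)² = (-570 + 358)² = (-212)² = 44944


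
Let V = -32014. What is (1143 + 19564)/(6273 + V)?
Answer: -20707/25741 ≈ -0.80444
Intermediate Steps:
(1143 + 19564)/(6273 + V) = (1143 + 19564)/(6273 - 32014) = 20707/(-25741) = 20707*(-1/25741) = -20707/25741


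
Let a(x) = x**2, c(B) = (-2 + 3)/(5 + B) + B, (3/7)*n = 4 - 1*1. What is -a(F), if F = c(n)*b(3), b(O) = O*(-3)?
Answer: -65025/16 ≈ -4064.1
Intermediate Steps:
b(O) = -3*O
n = 7 (n = 7*(4 - 1*1)/3 = 7*(4 - 1)/3 = (7/3)*3 = 7)
c(B) = B + 1/(5 + B) (c(B) = 1/(5 + B) + B = B + 1/(5 + B))
F = -255/4 (F = ((1 + 7**2 + 5*7)/(5 + 7))*(-3*3) = ((1 + 49 + 35)/12)*(-9) = ((1/12)*85)*(-9) = (85/12)*(-9) = -255/4 ≈ -63.750)
-a(F) = -(-255/4)**2 = -1*65025/16 = -65025/16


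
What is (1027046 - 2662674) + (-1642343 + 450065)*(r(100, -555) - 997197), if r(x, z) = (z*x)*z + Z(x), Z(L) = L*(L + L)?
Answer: -35560054245862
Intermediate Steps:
Z(L) = 2*L² (Z(L) = L*(2*L) = 2*L²)
r(x, z) = 2*x² + x*z² (r(x, z) = (z*x)*z + 2*x² = (x*z)*z + 2*x² = x*z² + 2*x² = 2*x² + x*z²)
(1027046 - 2662674) + (-1642343 + 450065)*(r(100, -555) - 997197) = (1027046 - 2662674) + (-1642343 + 450065)*(100*((-555)² + 2*100) - 997197) = -1635628 - 1192278*(100*(308025 + 200) - 997197) = -1635628 - 1192278*(100*308225 - 997197) = -1635628 - 1192278*(30822500 - 997197) = -1635628 - 1192278*29825303 = -1635628 - 35560052610234 = -35560054245862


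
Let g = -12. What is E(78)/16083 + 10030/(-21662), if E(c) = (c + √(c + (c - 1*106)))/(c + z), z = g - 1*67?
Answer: -27167021/58064991 - 5*√2/16083 ≈ -0.46831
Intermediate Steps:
z = -79 (z = -12 - 1*67 = -12 - 67 = -79)
E(c) = (c + √(-106 + 2*c))/(-79 + c) (E(c) = (c + √(c + (c - 1*106)))/(c - 79) = (c + √(c + (c - 106)))/(-79 + c) = (c + √(c + (-106 + c)))/(-79 + c) = (c + √(-106 + 2*c))/(-79 + c))
E(78)/16083 + 10030/(-21662) = ((78 + √(-106 + 2*78))/(-79 + 78))/16083 + 10030/(-21662) = ((78 + √(-106 + 156))/(-1))*(1/16083) + 10030*(-1/21662) = -(78 + √50)*(1/16083) - 5015/10831 = -(78 + 5*√2)*(1/16083) - 5015/10831 = (-78 - 5*√2)*(1/16083) - 5015/10831 = (-26/5361 - 5*√2/16083) - 5015/10831 = -27167021/58064991 - 5*√2/16083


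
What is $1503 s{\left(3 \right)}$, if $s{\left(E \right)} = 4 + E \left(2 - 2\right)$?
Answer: $6012$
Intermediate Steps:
$s{\left(E \right)} = 4$ ($s{\left(E \right)} = 4 + E 0 = 4 + 0 = 4$)
$1503 s{\left(3 \right)} = 1503 \cdot 4 = 6012$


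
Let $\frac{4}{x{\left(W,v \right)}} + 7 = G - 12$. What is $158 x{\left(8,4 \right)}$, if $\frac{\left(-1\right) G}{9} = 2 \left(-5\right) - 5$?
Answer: $\frac{158}{29} \approx 5.4483$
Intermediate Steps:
$G = 135$ ($G = - 9 \left(2 \left(-5\right) - 5\right) = - 9 \left(-10 - 5\right) = \left(-9\right) \left(-15\right) = 135$)
$x{\left(W,v \right)} = \frac{1}{29}$ ($x{\left(W,v \right)} = \frac{4}{-7 + \left(135 - 12\right)} = \frac{4}{-7 + 123} = \frac{4}{116} = 4 \cdot \frac{1}{116} = \frac{1}{29}$)
$158 x{\left(8,4 \right)} = 158 \cdot \frac{1}{29} = \frac{158}{29}$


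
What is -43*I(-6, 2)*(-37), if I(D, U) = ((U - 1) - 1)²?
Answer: 0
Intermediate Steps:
I(D, U) = (-2 + U)² (I(D, U) = ((-1 + U) - 1)² = (-2 + U)²)
-43*I(-6, 2)*(-37) = -43*(-2 + 2)²*(-37) = -43*0²*(-37) = -43*0*(-37) = 0*(-37) = 0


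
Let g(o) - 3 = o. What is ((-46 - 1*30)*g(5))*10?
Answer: -6080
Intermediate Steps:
g(o) = 3 + o
((-46 - 1*30)*g(5))*10 = ((-46 - 1*30)*(3 + 5))*10 = ((-46 - 30)*8)*10 = -76*8*10 = -608*10 = -6080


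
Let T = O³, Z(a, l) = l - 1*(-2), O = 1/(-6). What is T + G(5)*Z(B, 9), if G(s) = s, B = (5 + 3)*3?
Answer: 11879/216 ≈ 54.995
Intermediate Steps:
B = 24 (B = 8*3 = 24)
O = -⅙ ≈ -0.16667
Z(a, l) = 2 + l (Z(a, l) = l + 2 = 2 + l)
T = -1/216 (T = (-⅙)³ = -1/216 ≈ -0.0046296)
T + G(5)*Z(B, 9) = -1/216 + 5*(2 + 9) = -1/216 + 5*11 = -1/216 + 55 = 11879/216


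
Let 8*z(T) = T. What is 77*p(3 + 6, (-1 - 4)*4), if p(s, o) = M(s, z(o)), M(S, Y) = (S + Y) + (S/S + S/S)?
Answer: 1309/2 ≈ 654.50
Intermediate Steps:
z(T) = T/8
M(S, Y) = 2 + S + Y (M(S, Y) = (S + Y) + (1 + 1) = (S + Y) + 2 = 2 + S + Y)
p(s, o) = 2 + s + o/8
77*p(3 + 6, (-1 - 4)*4) = 77*(2 + (3 + 6) + ((-1 - 4)*4)/8) = 77*(2 + 9 + (-5*4)/8) = 77*(2 + 9 + (1/8)*(-20)) = 77*(2 + 9 - 5/2) = 77*(17/2) = 1309/2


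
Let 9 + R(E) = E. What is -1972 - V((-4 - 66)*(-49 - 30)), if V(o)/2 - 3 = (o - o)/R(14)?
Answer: -1978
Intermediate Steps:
R(E) = -9 + E
V(o) = 6 (V(o) = 6 + 2*((o - o)/(-9 + 14)) = 6 + 2*(0/5) = 6 + 2*(0*(1/5)) = 6 + 2*0 = 6 + 0 = 6)
-1972 - V((-4 - 66)*(-49 - 30)) = -1972 - 1*6 = -1972 - 6 = -1978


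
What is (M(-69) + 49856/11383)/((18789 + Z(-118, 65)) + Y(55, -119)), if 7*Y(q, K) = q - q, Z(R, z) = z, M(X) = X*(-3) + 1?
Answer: 1208760/107307541 ≈ 0.011264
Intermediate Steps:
M(X) = 1 - 3*X (M(X) = -3*X + 1 = 1 - 3*X)
Y(q, K) = 0 (Y(q, K) = (q - q)/7 = (⅐)*0 = 0)
(M(-69) + 49856/11383)/((18789 + Z(-118, 65)) + Y(55, -119)) = ((1 - 3*(-69)) + 49856/11383)/((18789 + 65) + 0) = ((1 + 207) + 49856*(1/11383))/(18854 + 0) = (208 + 49856/11383)/18854 = (2417520/11383)*(1/18854) = 1208760/107307541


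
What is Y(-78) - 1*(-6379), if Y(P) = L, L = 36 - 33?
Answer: 6382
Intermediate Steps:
L = 3
Y(P) = 3
Y(-78) - 1*(-6379) = 3 - 1*(-6379) = 3 + 6379 = 6382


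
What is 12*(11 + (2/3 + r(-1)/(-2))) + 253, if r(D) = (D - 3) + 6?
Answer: 381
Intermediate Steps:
r(D) = 3 + D (r(D) = (-3 + D) + 6 = 3 + D)
12*(11 + (2/3 + r(-1)/(-2))) + 253 = 12*(11 + (2/3 + (3 - 1)/(-2))) + 253 = 12*(11 + (2*(1/3) + 2*(-1/2))) + 253 = 12*(11 + (2/3 - 1)) + 253 = 12*(11 - 1/3) + 253 = 12*(32/3) + 253 = 128 + 253 = 381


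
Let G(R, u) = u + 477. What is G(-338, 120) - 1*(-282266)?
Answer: 282863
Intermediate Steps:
G(R, u) = 477 + u
G(-338, 120) - 1*(-282266) = (477 + 120) - 1*(-282266) = 597 + 282266 = 282863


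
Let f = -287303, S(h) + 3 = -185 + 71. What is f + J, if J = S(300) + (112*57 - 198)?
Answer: -281234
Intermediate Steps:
S(h) = -117 (S(h) = -3 + (-185 + 71) = -3 - 114 = -117)
J = 6069 (J = -117 + (112*57 - 198) = -117 + (6384 - 198) = -117 + 6186 = 6069)
f + J = -287303 + 6069 = -281234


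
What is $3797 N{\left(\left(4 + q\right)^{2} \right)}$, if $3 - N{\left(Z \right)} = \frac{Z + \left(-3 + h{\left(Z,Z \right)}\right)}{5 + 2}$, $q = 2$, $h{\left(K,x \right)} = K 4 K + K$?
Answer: $- \frac{19865904}{7} \approx -2.838 \cdot 10^{6}$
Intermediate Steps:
$h{\left(K,x \right)} = K + 4 K^{2}$ ($h{\left(K,x \right)} = 4 K K + K = 4 K^{2} + K = K + 4 K^{2}$)
$N{\left(Z \right)} = \frac{24}{7} - \frac{Z}{7} - \frac{Z \left(1 + 4 Z\right)}{7}$ ($N{\left(Z \right)} = 3 - \frac{Z + \left(-3 + Z \left(1 + 4 Z\right)\right)}{5 + 2} = 3 - \frac{-3 + Z + Z \left(1 + 4 Z\right)}{7} = 3 - \left(-3 + Z + Z \left(1 + 4 Z\right)\right) \frac{1}{7} = 3 - \left(- \frac{3}{7} + \frac{Z}{7} + \frac{Z \left(1 + 4 Z\right)}{7}\right) = \frac{24}{7} - \frac{Z}{7} - \frac{Z \left(1 + 4 Z\right)}{7}$)
$3797 N{\left(\left(4 + q\right)^{2} \right)} = 3797 \left(\frac{24}{7} - \frac{\left(4 + 2\right)^{2}}{7} - \frac{\left(4 + 2\right)^{2} \left(1 + 4 \left(4 + 2\right)^{2}\right)}{7}\right) = 3797 \left(\frac{24}{7} - \frac{6^{2}}{7} - \frac{6^{2} \left(1 + 4 \cdot 6^{2}\right)}{7}\right) = 3797 \left(\frac{24}{7} - \frac{36}{7} - \frac{36 \left(1 + 4 \cdot 36\right)}{7}\right) = 3797 \left(\frac{24}{7} - \frac{36}{7} - \frac{36 \left(1 + 144\right)}{7}\right) = 3797 \left(\frac{24}{7} - \frac{36}{7} - \frac{36}{7} \cdot 145\right) = 3797 \left(\frac{24}{7} - \frac{36}{7} - \frac{5220}{7}\right) = 3797 \left(- \frac{5232}{7}\right) = - \frac{19865904}{7}$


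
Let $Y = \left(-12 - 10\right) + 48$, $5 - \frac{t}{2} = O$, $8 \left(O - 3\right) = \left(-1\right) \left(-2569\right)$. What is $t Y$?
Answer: $- \frac{33189}{2} \approx -16595.0$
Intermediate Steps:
$O = \frac{2593}{8}$ ($O = 3 + \frac{\left(-1\right) \left(-2569\right)}{8} = 3 + \frac{1}{8} \cdot 2569 = 3 + \frac{2569}{8} = \frac{2593}{8} \approx 324.13$)
$t = - \frac{2553}{4}$ ($t = 10 - \frac{2593}{4} = - \frac{2553}{4} \approx -638.25$)
$Y = 26$ ($Y = -22 + 48 = 26$)
$t Y = \left(- \frac{2553}{4}\right) 26 = - \frac{33189}{2}$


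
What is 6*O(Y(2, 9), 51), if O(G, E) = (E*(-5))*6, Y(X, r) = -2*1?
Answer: -9180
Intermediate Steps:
Y(X, r) = -2
O(G, E) = -30*E (O(G, E) = -5*E*6 = -30*E)
6*O(Y(2, 9), 51) = 6*(-30*51) = 6*(-1530) = -9180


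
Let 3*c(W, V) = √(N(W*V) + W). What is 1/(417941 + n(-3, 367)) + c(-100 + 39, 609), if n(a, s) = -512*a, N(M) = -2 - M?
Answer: 1/419477 + √37086/3 ≈ 64.192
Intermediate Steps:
c(W, V) = √(-2 + W - V*W)/3 (c(W, V) = √((-2 - W*V) + W)/3 = √((-2 - V*W) + W)/3 = √(-2 + W - V*W)/3)
1/(417941 + n(-3, 367)) + c(-100 + 39, 609) = 1/(417941 - 512*(-3)) + √(-2 + (-100 + 39) - 1*609*(-100 + 39))/3 = 1/(417941 + 1536) + √(-2 - 61 - 1*609*(-61))/3 = 1/419477 + √(-2 - 61 + 37149)/3 = 1/419477 + √37086/3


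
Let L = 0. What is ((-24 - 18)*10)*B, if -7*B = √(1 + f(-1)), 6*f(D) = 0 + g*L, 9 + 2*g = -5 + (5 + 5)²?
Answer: 60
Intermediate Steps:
g = 43 (g = -9/2 + (-5 + (5 + 5)²)/2 = -9/2 + (-5 + 10²)/2 = -9/2 + (-5 + 100)/2 = -9/2 + (½)*95 = -9/2 + 95/2 = 43)
f(D) = 0 (f(D) = (0 + 43*0)/6 = (0 + 0)/6 = (⅙)*0 = 0)
B = -⅐ (B = -√(1 + 0)/7 = -√1/7 = -⅐*1 = -⅐ ≈ -0.14286)
((-24 - 18)*10)*B = ((-24 - 18)*10)*(-⅐) = -42*10*(-⅐) = -420*(-⅐) = 60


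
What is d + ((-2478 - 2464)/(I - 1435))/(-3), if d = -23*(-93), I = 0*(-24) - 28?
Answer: 1340447/627 ≈ 2137.9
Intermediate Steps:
I = -28 (I = 0 - 28 = -28)
d = 2139
d + ((-2478 - 2464)/(I - 1435))/(-3) = 2139 + ((-2478 - 2464)/(-28 - 1435))/(-3) = 2139 - 4942/(-1463)*(-⅓) = 2139 - 4942*(-1/1463)*(-⅓) = 2139 + (706/209)*(-⅓) = 2139 - 706/627 = 1340447/627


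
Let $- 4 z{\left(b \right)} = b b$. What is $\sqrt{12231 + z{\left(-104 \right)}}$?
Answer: $\sqrt{9527} \approx 97.606$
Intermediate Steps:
$z{\left(b \right)} = - \frac{b^{2}}{4}$ ($z{\left(b \right)} = - \frac{b b}{4} = - \frac{b^{2}}{4}$)
$\sqrt{12231 + z{\left(-104 \right)}} = \sqrt{12231 - \frac{\left(-104\right)^{2}}{4}} = \sqrt{12231 - 2704} = \sqrt{9527}$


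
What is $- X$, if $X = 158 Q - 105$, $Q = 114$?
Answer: $-17907$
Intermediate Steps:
$X = 17907$ ($X = 158 \cdot 114 - 105 = 18012 - 105 = 17907$)
$- X = \left(-1\right) 17907 = -17907$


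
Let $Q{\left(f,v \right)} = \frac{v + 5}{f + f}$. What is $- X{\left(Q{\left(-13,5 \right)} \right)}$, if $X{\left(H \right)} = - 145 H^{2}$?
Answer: $\frac{3625}{169} \approx 21.45$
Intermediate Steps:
$Q{\left(f,v \right)} = \frac{5 + v}{2 f}$
$- X{\left(Q{\left(-13,5 \right)} \right)} = - \left(-145\right) \left(\frac{5 + 5}{2 \left(-13\right)}\right)^{2} = - \left(-145\right) \left(\frac{1}{2} \left(- \frac{1}{13}\right) 10\right)^{2} = - \left(-145\right) \left(- \frac{5}{13}\right)^{2} = - \frac{\left(-145\right) 25}{169} = \left(-1\right) \left(- \frac{3625}{169}\right) = \frac{3625}{169}$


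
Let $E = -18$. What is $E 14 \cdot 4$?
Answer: $-1008$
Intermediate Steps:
$E 14 \cdot 4 = \left(-18\right) 14 \cdot 4 = \left(-252\right) 4 = -1008$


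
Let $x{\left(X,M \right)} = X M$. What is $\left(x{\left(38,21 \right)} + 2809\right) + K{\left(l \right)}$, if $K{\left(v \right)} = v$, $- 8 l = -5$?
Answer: $\frac{28861}{8} \approx 3607.6$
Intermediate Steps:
$l = \frac{5}{8}$ ($l = \left(- \frac{1}{8}\right) \left(-5\right) = \frac{5}{8} \approx 0.625$)
$x{\left(X,M \right)} = M X$
$\left(x{\left(38,21 \right)} + 2809\right) + K{\left(l \right)} = \left(21 \cdot 38 + 2809\right) + \frac{5}{8} = \left(798 + 2809\right) + \frac{5}{8} = 3607 + \frac{5}{8} = \frac{28861}{8}$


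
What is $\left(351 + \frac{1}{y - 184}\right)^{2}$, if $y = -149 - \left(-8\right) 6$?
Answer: $\frac{10006801156}{81225} \approx 1.232 \cdot 10^{5}$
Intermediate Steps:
$y = -101$ ($y = -149 - -48 = -149 + 48 = -101$)
$\left(351 + \frac{1}{y - 184}\right)^{2} = \left(351 + \frac{1}{-101 - 184}\right)^{2} = \left(351 + \frac{1}{-285}\right)^{2} = \left(351 - \frac{1}{285}\right)^{2} = \left(\frac{100034}{285}\right)^{2} = \frac{10006801156}{81225}$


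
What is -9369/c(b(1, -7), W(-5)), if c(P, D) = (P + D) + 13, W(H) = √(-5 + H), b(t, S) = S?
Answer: -28107/23 + 9369*I*√10/46 ≈ -1222.0 + 644.07*I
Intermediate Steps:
c(P, D) = 13 + D + P (c(P, D) = (D + P) + 13 = 13 + D + P)
-9369/c(b(1, -7), W(-5)) = -9369/(13 + √(-5 - 5) - 7) = -9369/(13 + √(-10) - 7) = -9369/(13 + I*√10 - 7) = -9369/(6 + I*√10)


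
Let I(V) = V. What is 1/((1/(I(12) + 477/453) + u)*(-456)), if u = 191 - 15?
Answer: -657/52751144 ≈ -1.2455e-5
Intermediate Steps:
u = 176
1/((1/(I(12) + 477/453) + u)*(-456)) = 1/((1/(12 + 477/453) + 176)*(-456)) = 1/((1/(12 + 477*(1/453)) + 176)*(-456)) = 1/((1/(12 + 159/151) + 176)*(-456)) = 1/((1/(1971/151) + 176)*(-456)) = 1/((151/1971 + 176)*(-456)) = 1/((347047/1971)*(-456)) = 1/(-52751144/657) = -657/52751144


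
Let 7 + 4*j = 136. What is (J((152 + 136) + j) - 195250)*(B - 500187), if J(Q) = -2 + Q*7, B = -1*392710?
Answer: 689353092777/4 ≈ 1.7234e+11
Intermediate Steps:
j = 129/4 (j = -7/4 + (¼)*136 = -7/4 + 34 = 129/4 ≈ 32.250)
B = -392710
J(Q) = -2 + 7*Q
(J((152 + 136) + j) - 195250)*(B - 500187) = ((-2 + 7*((152 + 136) + 129/4)) - 195250)*(-392710 - 500187) = ((-2 + 7*(288 + 129/4)) - 195250)*(-892897) = ((-2 + 7*(1281/4)) - 195250)*(-892897) = ((-2 + 8967/4) - 195250)*(-892897) = (8959/4 - 195250)*(-892897) = -772041/4*(-892897) = 689353092777/4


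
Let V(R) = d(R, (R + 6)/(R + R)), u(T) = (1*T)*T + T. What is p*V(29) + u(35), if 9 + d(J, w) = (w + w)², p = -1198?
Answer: 8659772/841 ≈ 10297.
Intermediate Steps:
u(T) = T + T² (u(T) = T*T + T = T² + T = T + T²)
d(J, w) = -9 + 4*w² (d(J, w) = -9 + (w + w)² = -9 + (2*w)² = -9 + 4*w²)
V(R) = -9 + (6 + R)²/R² (V(R) = -9 + 4*((R + 6)/(R + R))² = -9 + 4*((6 + R)/((2*R)))² = -9 + 4*((6 + R)*(1/(2*R)))² = -9 + 4*((6 + R)/(2*R))² = -9 + 4*((6 + R)²/(4*R²)) = -9 + (6 + R)²/R²)
p*V(29) + u(35) = -1198*(-9 + (6 + 29)²/29²) + 35*(1 + 35) = -1198*(-9 + (1/841)*35²) + 35*36 = -1198*(-9 + (1/841)*1225) + 1260 = -1198*(-9 + 1225/841) + 1260 = -1198*(-6344/841) + 1260 = 7600112/841 + 1260 = 8659772/841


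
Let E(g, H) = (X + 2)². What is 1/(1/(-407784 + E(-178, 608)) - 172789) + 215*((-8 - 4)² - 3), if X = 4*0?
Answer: 2135991820224835/70459898421 ≈ 30315.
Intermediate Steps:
X = 0
E(g, H) = 4 (E(g, H) = (0 + 2)² = 2² = 4)
1/(1/(-407784 + E(-178, 608)) - 172789) + 215*((-8 - 4)² - 3) = 1/(1/(-407784 + 4) - 172789) + 215*((-8 - 4)² - 3) = 1/(1/(-407780) - 172789) + 215*((-12)² - 3) = 1/(-1/407780 - 172789) + 215*(144 - 3) = 1/(-70459898421/407780) + 215*141 = -407780/70459898421 + 30315 = 2135991820224835/70459898421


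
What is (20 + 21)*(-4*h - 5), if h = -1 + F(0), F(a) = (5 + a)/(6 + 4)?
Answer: -123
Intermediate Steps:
F(a) = 1/2 + a/10 (F(a) = (5 + a)/10 = (5 + a)*(1/10) = 1/2 + a/10)
h = -1/2 (h = -1 + (1/2 + (1/10)*0) = -1 + (1/2 + 0) = -1 + 1/2 = -1/2 ≈ -0.50000)
(20 + 21)*(-4*h - 5) = (20 + 21)*(-4*(-1/2) - 5) = 41*(2 - 5) = 41*(-3) = -123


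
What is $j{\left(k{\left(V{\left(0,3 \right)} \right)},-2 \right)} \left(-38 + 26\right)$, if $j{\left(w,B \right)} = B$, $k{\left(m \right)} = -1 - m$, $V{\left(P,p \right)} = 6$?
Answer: $24$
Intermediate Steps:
$j{\left(k{\left(V{\left(0,3 \right)} \right)},-2 \right)} \left(-38 + 26\right) = - 2 \left(-38 + 26\right) = \left(-2\right) \left(-12\right) = 24$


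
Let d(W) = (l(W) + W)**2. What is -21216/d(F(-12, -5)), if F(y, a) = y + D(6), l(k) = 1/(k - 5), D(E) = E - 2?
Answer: -1195168/3675 ≈ -325.22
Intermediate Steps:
D(E) = -2 + E
l(k) = 1/(-5 + k)
F(y, a) = 4 + y (F(y, a) = y + (-2 + 6) = y + 4 = 4 + y)
d(W) = (W + 1/(-5 + W))**2 (d(W) = (1/(-5 + W) + W)**2 = (W + 1/(-5 + W))**2)
-21216/d(F(-12, -5)) = -21216/((4 - 12) + 1/(-5 + (4 - 12)))**2 = -21216/(-8 + 1/(-5 - 8))**2 = -21216/(-8 + 1/(-13))**2 = -21216/(-8 - 1/13)**2 = -21216/((-105/13)**2) = -21216/11025/169 = -21216*169/11025 = -1195168/3675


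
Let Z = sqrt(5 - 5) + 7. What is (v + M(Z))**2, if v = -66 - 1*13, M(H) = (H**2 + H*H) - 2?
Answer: 289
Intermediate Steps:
Z = 7 (Z = sqrt(0) + 7 = 0 + 7 = 7)
M(H) = -2 + 2*H**2 (M(H) = (H**2 + H**2) - 2 = 2*H**2 - 2 = -2 + 2*H**2)
v = -79 (v = -66 - 13 = -79)
(v + M(Z))**2 = (-79 + (-2 + 2*7**2))**2 = (-79 + (-2 + 2*49))**2 = (-79 + (-2 + 98))**2 = (-79 + 96)**2 = 17**2 = 289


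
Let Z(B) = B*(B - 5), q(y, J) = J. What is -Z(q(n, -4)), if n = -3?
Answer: -36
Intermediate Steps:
Z(B) = B*(-5 + B)
-Z(q(n, -4)) = -(-4)*(-5 - 4) = -(-4)*(-9) = -1*36 = -36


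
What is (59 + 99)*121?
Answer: 19118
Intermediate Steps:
(59 + 99)*121 = 158*121 = 19118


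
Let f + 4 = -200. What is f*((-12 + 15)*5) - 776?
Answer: -3836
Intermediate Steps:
f = -204 (f = -4 - 200 = -204)
f*((-12 + 15)*5) - 776 = -204*(-12 + 15)*5 - 776 = -612*5 - 776 = -204*15 - 776 = -3060 - 776 = -3836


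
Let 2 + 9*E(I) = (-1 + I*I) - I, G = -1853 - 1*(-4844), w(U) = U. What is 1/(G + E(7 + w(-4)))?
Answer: 3/8974 ≈ 0.00033430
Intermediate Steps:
G = 2991 (G = -1853 + 4844 = 2991)
E(I) = -⅓ - I/9 + I²/9 (E(I) = -2/9 + ((-1 + I*I) - I)/9 = -2/9 + ((-1 + I²) - I)/9 = -2/9 + (-1 + I² - I)/9 = -2/9 + (-⅑ - I/9 + I²/9) = -⅓ - I/9 + I²/9)
1/(G + E(7 + w(-4))) = 1/(2991 + (-⅓ - (7 - 4)/9 + (7 - 4)²/9)) = 1/(2991 + (-⅓ - ⅑*3 + (⅑)*3²)) = 1/(2991 + (-⅓ - ⅓ + (⅑)*9)) = 1/(2991 + (-⅓ - ⅓ + 1)) = 1/(2991 + ⅓) = 1/(8974/3) = 3/8974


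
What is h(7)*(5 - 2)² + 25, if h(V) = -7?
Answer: -38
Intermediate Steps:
h(7)*(5 - 2)² + 25 = -7*(5 - 2)² + 25 = -7*3² + 25 = -7*9 + 25 = -63 + 25 = -38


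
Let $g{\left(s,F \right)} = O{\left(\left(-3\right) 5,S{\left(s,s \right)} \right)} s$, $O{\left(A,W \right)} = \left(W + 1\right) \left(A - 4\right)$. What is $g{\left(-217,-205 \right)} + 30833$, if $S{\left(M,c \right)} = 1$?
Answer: $39079$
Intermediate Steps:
$O{\left(A,W \right)} = \left(1 + W\right) \left(-4 + A\right)$
$g{\left(s,F \right)} = - 38 s$ ($g{\left(s,F \right)} = \left(-4 - 15 - 4 + \left(-3\right) 5 \cdot 1\right) s = \left(-4 - 15 - 4 - 15\right) s = - 38 s$)
$g{\left(-217,-205 \right)} + 30833 = \left(-38\right) \left(-217\right) + 30833 = 8246 + 30833 = 39079$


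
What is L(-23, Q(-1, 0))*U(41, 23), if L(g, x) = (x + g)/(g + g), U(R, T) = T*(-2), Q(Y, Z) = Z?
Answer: -23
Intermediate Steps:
U(R, T) = -2*T
L(g, x) = (g + x)/(2*g) (L(g, x) = (g + x)/((2*g)) = (g + x)*(1/(2*g)) = (g + x)/(2*g))
L(-23, Q(-1, 0))*U(41, 23) = ((½)*(-23 + 0)/(-23))*(-2*23) = ((½)*(-1/23)*(-23))*(-46) = (½)*(-46) = -23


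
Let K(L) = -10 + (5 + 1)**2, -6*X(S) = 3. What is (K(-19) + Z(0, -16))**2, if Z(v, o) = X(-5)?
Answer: 2601/4 ≈ 650.25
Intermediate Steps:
X(S) = -1/2 (X(S) = -1/6*3 = -1/2)
Z(v, o) = -1/2
K(L) = 26 (K(L) = -10 + 6**2 = -10 + 36 = 26)
(K(-19) + Z(0, -16))**2 = (26 - 1/2)**2 = (51/2)**2 = 2601/4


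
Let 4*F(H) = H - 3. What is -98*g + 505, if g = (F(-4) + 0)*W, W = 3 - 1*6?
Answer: -19/2 ≈ -9.5000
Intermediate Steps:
F(H) = -3/4 + H/4 (F(H) = (H - 3)/4 = (-3 + H)/4 = -3/4 + H/4)
W = -3 (W = 3 - 6 = -3)
g = 21/4 (g = ((-3/4 + (1/4)*(-4)) + 0)*(-3) = ((-3/4 - 1) + 0)*(-3) = (-7/4 + 0)*(-3) = -7/4*(-3) = 21/4 ≈ 5.2500)
-98*g + 505 = -98*21/4 + 505 = -1029/2 + 505 = -19/2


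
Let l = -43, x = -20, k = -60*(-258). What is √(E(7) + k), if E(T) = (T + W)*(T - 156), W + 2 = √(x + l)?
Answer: √(14735 - 447*I*√7) ≈ 121.49 - 4.8675*I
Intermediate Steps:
k = 15480
W = -2 + 3*I*√7 (W = -2 + √(-20 - 43) = -2 + √(-63) = -2 + 3*I*√7 ≈ -2.0 + 7.9373*I)
E(T) = (-156 + T)*(-2 + T + 3*I*√7) (E(T) = (T + (-2 + 3*I*√7))*(T - 156) = (-2 + T + 3*I*√7)*(-156 + T) = (-156 + T)*(-2 + T + 3*I*√7))
√(E(7) + k) = √((312 + 7² - 158*7 - 468*I*√7 + 3*I*7*√7) + 15480) = √((312 + 49 - 1106 - 468*I*√7 + 21*I*√7) + 15480) = √((-745 - 447*I*√7) + 15480) = √(14735 - 447*I*√7)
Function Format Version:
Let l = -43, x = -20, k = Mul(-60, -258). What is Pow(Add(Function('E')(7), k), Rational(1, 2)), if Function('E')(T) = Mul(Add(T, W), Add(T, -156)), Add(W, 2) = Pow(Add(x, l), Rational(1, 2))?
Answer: Pow(Add(14735, Mul(-447, I, Pow(7, Rational(1, 2)))), Rational(1, 2)) ≈ Add(121.49, Mul(-4.8675, I))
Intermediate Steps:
k = 15480
W = Add(-2, Mul(3, I, Pow(7, Rational(1, 2)))) (W = Add(-2, Pow(Add(-20, -43), Rational(1, 2))) = Add(-2, Pow(-63, Rational(1, 2))) = Add(-2, Mul(3, I, Pow(7, Rational(1, 2)))) ≈ Add(-2.0000, Mul(7.9373, I)))
Function('E')(T) = Mul(Add(-156, T), Add(-2, T, Mul(3, I, Pow(7, Rational(1, 2))))) (Function('E')(T) = Mul(Add(T, Add(-2, Mul(3, I, Pow(7, Rational(1, 2))))), Add(T, -156)) = Mul(Add(-2, T, Mul(3, I, Pow(7, Rational(1, 2)))), Add(-156, T)) = Mul(Add(-156, T), Add(-2, T, Mul(3, I, Pow(7, Rational(1, 2))))))
Pow(Add(Function('E')(7), k), Rational(1, 2)) = Pow(Add(Add(312, Pow(7, 2), Mul(-158, 7), Mul(-468, I, Pow(7, Rational(1, 2))), Mul(3, I, 7, Pow(7, Rational(1, 2)))), 15480), Rational(1, 2)) = Pow(Add(Add(312, 49, -1106, Mul(-468, I, Pow(7, Rational(1, 2))), Mul(21, I, Pow(7, Rational(1, 2)))), 15480), Rational(1, 2)) = Pow(Add(Add(-745, Mul(-447, I, Pow(7, Rational(1, 2)))), 15480), Rational(1, 2)) = Pow(Add(14735, Mul(-447, I, Pow(7, Rational(1, 2)))), Rational(1, 2))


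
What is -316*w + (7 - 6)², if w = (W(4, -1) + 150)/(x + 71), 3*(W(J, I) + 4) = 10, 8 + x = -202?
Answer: 141985/417 ≈ 340.49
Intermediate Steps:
x = -210 (x = -8 - 202 = -210)
W(J, I) = -⅔ (W(J, I) = -4 + (⅓)*10 = -4 + 10/3 = -⅔)
w = -448/417 (w = (-⅔ + 150)/(-210 + 71) = (448/3)/(-139) = (448/3)*(-1/139) = -448/417 ≈ -1.0743)
-316*w + (7 - 6)² = -316*(-448/417) + (7 - 6)² = 141568/417 + 1² = 141568/417 + 1 = 141985/417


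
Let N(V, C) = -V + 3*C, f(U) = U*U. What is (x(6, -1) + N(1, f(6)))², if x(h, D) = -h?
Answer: 10201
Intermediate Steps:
f(U) = U²
(x(6, -1) + N(1, f(6)))² = (-1*6 + (-1*1 + 3*6²))² = (-6 + (-1 + 3*36))² = (-6 + (-1 + 108))² = (-6 + 107)² = 101² = 10201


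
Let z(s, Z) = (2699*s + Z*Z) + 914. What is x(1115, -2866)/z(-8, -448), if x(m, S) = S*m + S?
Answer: -1599228/90013 ≈ -17.767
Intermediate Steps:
x(m, S) = S + S*m
z(s, Z) = 914 + Z**2 + 2699*s (z(s, Z) = (2699*s + Z**2) + 914 = (Z**2 + 2699*s) + 914 = 914 + Z**2 + 2699*s)
x(1115, -2866)/z(-8, -448) = (-2866*(1 + 1115))/(914 + (-448)**2 + 2699*(-8)) = (-2866*1116)/(914 + 200704 - 21592) = -3198456/180026 = -3198456*1/180026 = -1599228/90013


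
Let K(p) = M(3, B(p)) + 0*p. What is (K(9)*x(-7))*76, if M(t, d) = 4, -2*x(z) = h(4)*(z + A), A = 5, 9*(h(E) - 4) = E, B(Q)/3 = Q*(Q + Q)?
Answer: 12160/9 ≈ 1351.1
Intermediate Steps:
B(Q) = 6*Q**2 (B(Q) = 3*(Q*(Q + Q)) = 3*(Q*(2*Q)) = 3*(2*Q**2) = 6*Q**2)
h(E) = 4 + E/9
x(z) = -100/9 - 20*z/9 (x(z) = -(4 + (1/9)*4)*(z + 5)/2 = -(4 + 4/9)*(5 + z)/2 = -20*(5 + z)/9 = -(200/9 + 40*z/9)/2 = -100/9 - 20*z/9)
K(p) = 4 (K(p) = 4 + 0*p = 4 + 0 = 4)
(K(9)*x(-7))*76 = (4*(-100/9 - 20/9*(-7)))*76 = (4*(-100/9 + 140/9))*76 = (4*(40/9))*76 = (160/9)*76 = 12160/9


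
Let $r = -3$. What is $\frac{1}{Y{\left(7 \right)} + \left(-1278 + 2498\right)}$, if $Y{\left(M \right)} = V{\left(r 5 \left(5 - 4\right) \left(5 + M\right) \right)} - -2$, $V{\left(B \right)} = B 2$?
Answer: $\frac{1}{862} \approx 0.0011601$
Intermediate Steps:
$V{\left(B \right)} = 2 B$
$Y{\left(M \right)} = -148 - 30 M$ ($Y{\left(M \right)} = 2 \left(-3\right) 5 \left(5 - 4\right) \left(5 + M\right) - -2 = 2 \left(- 15 \cdot 1 \left(5 + M\right)\right) + 2 = 2 \left(- 15 \left(5 + M\right)\right) + 2 = 2 \left(-75 - 15 M\right) + 2 = \left(-150 - 30 M\right) + 2 = -148 - 30 M$)
$\frac{1}{Y{\left(7 \right)} + \left(-1278 + 2498\right)} = \frac{1}{\left(-148 - 210\right) + \left(-1278 + 2498\right)} = \frac{1}{\left(-148 - 210\right) + 1220} = \frac{1}{-358 + 1220} = \frac{1}{862}$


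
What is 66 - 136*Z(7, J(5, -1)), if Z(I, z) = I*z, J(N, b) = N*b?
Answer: 4826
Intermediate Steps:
66 - 136*Z(7, J(5, -1)) = 66 - 952*5*(-1) = 66 - 952*(-5) = 66 - 136*(-35) = 66 + 4760 = 4826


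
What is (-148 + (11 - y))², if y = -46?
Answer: 8281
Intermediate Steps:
(-148 + (11 - y))² = (-148 + (11 - 1*(-46)))² = (-148 + (11 + 46))² = (-148 + 57)² = (-91)² = 8281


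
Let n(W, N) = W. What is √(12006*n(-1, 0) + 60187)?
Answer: √48181 ≈ 219.50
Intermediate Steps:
√(12006*n(-1, 0) + 60187) = √(12006*(-1) + 60187) = √(-12006 + 60187) = √48181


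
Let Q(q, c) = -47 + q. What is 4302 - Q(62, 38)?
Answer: 4287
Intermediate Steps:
4302 - Q(62, 38) = 4302 - (-47 + 62) = 4302 - 1*15 = 4302 - 15 = 4287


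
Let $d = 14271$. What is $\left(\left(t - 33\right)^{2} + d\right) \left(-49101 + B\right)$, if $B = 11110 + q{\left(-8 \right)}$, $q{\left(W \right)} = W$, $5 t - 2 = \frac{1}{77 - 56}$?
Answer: $- \frac{6423649594141}{11025} \approx -5.8264 \cdot 10^{8}$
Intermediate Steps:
$t = \frac{43}{105}$ ($t = \frac{2}{5} + \frac{1}{5 \left(77 - 56\right)} = \frac{2}{5} + \frac{1}{5 \cdot 21} = \frac{2}{5} + \frac{1}{5} \cdot \frac{1}{21} = \frac{2}{5} + \frac{1}{105} = \frac{43}{105} \approx 0.40952$)
$B = 11102$ ($B = 11110 - 8 = 11102$)
$\left(\left(t - 33\right)^{2} + d\right) \left(-49101 + B\right) = \left(\left(\frac{43}{105} - 33\right)^{2} + 14271\right) \left(-49101 + 11102\right) = \left(\left(- \frac{3422}{105}\right)^{2} + 14271\right) \left(-37999\right) = \left(\frac{11710084}{11025} + 14271\right) \left(-37999\right) = \frac{169047859}{11025} \left(-37999\right) = - \frac{6423649594141}{11025}$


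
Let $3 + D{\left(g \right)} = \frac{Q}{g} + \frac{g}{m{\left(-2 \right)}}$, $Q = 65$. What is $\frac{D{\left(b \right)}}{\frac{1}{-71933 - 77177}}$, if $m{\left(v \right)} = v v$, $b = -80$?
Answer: $\frac{28405455}{8} \approx 3.5507 \cdot 10^{6}$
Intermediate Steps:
$m{\left(v \right)} = v^{2}$
$D{\left(g \right)} = -3 + \frac{65}{g} + \frac{g}{4}$ ($D{\left(g \right)} = -3 + \left(\frac{65}{g} + \frac{g}{\left(-2\right)^{2}}\right) = -3 + \left(\frac{65}{g} + \frac{g}{4}\right) = -3 + \frac{65}{g} + \frac{g}{4}$)
$\frac{D{\left(b \right)}}{\frac{1}{-71933 - 77177}} = \frac{-3 + \frac{65}{-80} + \frac{1}{4} \left(-80\right)}{\frac{1}{-71933 - 77177}} = \frac{-3 + 65 \left(- \frac{1}{80}\right) - 20}{\frac{1}{-149110}} = \frac{-3 - \frac{13}{16} - 20}{- \frac{1}{149110}} = \left(- \frac{381}{16}\right) \left(-149110\right) = \frac{28405455}{8}$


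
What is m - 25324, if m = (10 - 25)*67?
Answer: -26329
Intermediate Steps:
m = -1005 (m = -15*67 = -1005)
m - 25324 = -1005 - 25324 = -26329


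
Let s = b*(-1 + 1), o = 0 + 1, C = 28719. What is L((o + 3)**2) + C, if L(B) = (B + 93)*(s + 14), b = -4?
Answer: 30245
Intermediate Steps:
o = 1
s = 0 (s = -4*(-1 + 1) = -4*0 = 0)
L(B) = 1302 + 14*B (L(B) = (B + 93)*(0 + 14) = (93 + B)*14 = 1302 + 14*B)
L((o + 3)**2) + C = (1302 + 14*(1 + 3)**2) + 28719 = (1302 + 14*4**2) + 28719 = (1302 + 14*16) + 28719 = (1302 + 224) + 28719 = 1526 + 28719 = 30245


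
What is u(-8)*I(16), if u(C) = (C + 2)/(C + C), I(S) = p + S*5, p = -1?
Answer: 237/8 ≈ 29.625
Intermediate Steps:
I(S) = -1 + 5*S (I(S) = -1 + S*5 = -1 + 5*S)
u(C) = (2 + C)/(2*C) (u(C) = (2 + C)/((2*C)) = (2 + C)*(1/(2*C)) = (2 + C)/(2*C))
u(-8)*I(16) = ((1/2)*(2 - 8)/(-8))*(-1 + 5*16) = ((1/2)*(-1/8)*(-6))*(-1 + 80) = (3/8)*79 = 237/8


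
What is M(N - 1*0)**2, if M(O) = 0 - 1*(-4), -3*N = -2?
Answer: 16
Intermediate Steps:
N = 2/3 (N = -1/3*(-2) = 2/3 ≈ 0.66667)
M(O) = 4 (M(O) = 0 + 4 = 4)
M(N - 1*0)**2 = 4**2 = 16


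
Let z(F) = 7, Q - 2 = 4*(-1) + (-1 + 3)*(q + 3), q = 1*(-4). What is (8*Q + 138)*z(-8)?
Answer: 742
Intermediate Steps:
q = -4
Q = -4 (Q = 2 + (4*(-1) + (-1 + 3)*(-4 + 3)) = 2 + (-4 + 2*(-1)) = 2 + (-4 - 2) = 2 - 6 = -4)
(8*Q + 138)*z(-8) = (8*(-4) + 138)*7 = (-32 + 138)*7 = 106*7 = 742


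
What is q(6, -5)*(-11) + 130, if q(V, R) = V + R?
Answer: 119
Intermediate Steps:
q(V, R) = R + V
q(6, -5)*(-11) + 130 = (-5 + 6)*(-11) + 130 = 1*(-11) + 130 = -11 + 130 = 119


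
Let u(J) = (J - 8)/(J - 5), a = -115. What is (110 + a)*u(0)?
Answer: -8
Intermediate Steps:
u(J) = (-8 + J)/(-5 + J)
(110 + a)*u(0) = (110 - 115)*((-8 + 0)/(-5 + 0)) = -5*(-8)/(-5) = -(-1)*(-8) = -5*8/5 = -8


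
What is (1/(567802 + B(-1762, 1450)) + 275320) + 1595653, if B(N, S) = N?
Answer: 1059045556921/566040 ≈ 1.8710e+6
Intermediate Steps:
(1/(567802 + B(-1762, 1450)) + 275320) + 1595653 = (1/(567802 - 1762) + 275320) + 1595653 = (1/566040 + 275320) + 1595653 = 155842132801/566040 + 1595653 = 1059045556921/566040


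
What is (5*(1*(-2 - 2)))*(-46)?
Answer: 920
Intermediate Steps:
(5*(1*(-2 - 2)))*(-46) = (5*(1*(-4)))*(-46) = (5*(-4))*(-46) = -20*(-46) = 920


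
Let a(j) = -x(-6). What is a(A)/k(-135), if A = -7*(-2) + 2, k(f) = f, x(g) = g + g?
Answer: -4/45 ≈ -0.088889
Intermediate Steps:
x(g) = 2*g
A = 16 (A = 14 + 2 = 16)
a(j) = 12 (a(j) = -2*(-6) = -1*(-12) = 12)
a(A)/k(-135) = 12/(-135) = 12*(-1/135) = -4/45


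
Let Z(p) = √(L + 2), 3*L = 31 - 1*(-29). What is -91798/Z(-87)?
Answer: -45899*√22/11 ≈ -19571.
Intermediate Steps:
L = 20 (L = (31 - 1*(-29))/3 = (31 + 29)/3 = (⅓)*60 = 20)
Z(p) = √22 (Z(p) = √(20 + 2) = √22)
-91798/Z(-87) = -91798*√22/22 = -45899*√22/11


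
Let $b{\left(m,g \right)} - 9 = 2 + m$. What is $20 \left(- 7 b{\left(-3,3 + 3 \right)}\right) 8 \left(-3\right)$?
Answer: $26880$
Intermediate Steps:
$b{\left(m,g \right)} = 11 + m$ ($b{\left(m,g \right)} = 9 + \left(2 + m\right) = 11 + m$)
$20 \left(- 7 b{\left(-3,3 + 3 \right)}\right) 8 \left(-3\right) = 20 \left(- 7 \left(11 - 3\right)\right) 8 \left(-3\right) = 20 \left(\left(-7\right) 8\right) \left(-24\right) = 20 \left(-56\right) \left(-24\right) = \left(-1120\right) \left(-24\right) = 26880$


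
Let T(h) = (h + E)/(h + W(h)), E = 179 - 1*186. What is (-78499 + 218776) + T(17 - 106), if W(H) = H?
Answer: 12484701/89 ≈ 1.4028e+5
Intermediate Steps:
E = -7 (E = 179 - 186 = -7)
T(h) = (-7 + h)/(2*h) (T(h) = (h - 7)/(h + h) = (-7 + h)/((2*h)) = (-7 + h)*(1/(2*h)) = (-7 + h)/(2*h))
(-78499 + 218776) + T(17 - 106) = (-78499 + 218776) + (-7 + (17 - 106))/(2*(17 - 106)) = 140277 + (1/2)*(-7 - 89)/(-89) = 140277 + (1/2)*(-1/89)*(-96) = 140277 + 48/89 = 12484701/89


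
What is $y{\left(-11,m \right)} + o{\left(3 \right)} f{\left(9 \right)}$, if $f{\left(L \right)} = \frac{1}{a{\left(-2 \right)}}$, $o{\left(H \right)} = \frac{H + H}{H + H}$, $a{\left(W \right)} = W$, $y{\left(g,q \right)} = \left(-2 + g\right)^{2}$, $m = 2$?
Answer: $\frac{337}{2} \approx 168.5$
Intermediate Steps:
$o{\left(H \right)} = 1$ ($o{\left(H \right)} = \frac{2 H}{2 H} = 2 H \frac{1}{2 H} = 1$)
$f{\left(L \right)} = - \frac{1}{2}$ ($f{\left(L \right)} = \frac{1}{-2} = - \frac{1}{2}$)
$y{\left(-11,m \right)} + o{\left(3 \right)} f{\left(9 \right)} = \left(-2 - 11\right)^{2} + 1 \left(- \frac{1}{2}\right) = \left(-13\right)^{2} - \frac{1}{2} = 169 - \frac{1}{2} = \frac{337}{2}$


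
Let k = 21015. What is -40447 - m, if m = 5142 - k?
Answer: -24574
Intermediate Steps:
m = -15873 (m = 5142 - 1*21015 = 5142 - 21015 = -15873)
-40447 - m = -40447 - 1*(-15873) = -40447 + 15873 = -24574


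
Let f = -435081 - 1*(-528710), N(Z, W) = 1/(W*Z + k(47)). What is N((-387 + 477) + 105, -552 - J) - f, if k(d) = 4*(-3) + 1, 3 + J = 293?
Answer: -15373975430/164201 ≈ -93629.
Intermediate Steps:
J = 290 (J = -3 + 293 = 290)
k(d) = -11 (k(d) = -12 + 1 = -11)
N(Z, W) = 1/(-11 + W*Z) (N(Z, W) = 1/(W*Z - 11) = 1/(-11 + W*Z))
f = 93629 (f = -435081 + 528710 = 93629)
N((-387 + 477) + 105, -552 - J) - f = 1/(-11 + (-552 - 1*290)*((-387 + 477) + 105)) - 1*93629 = 1/(-11 + (-552 - 290)*(90 + 105)) - 93629 = 1/(-11 - 842*195) - 93629 = 1/(-11 - 164190) - 93629 = 1/(-164201) - 93629 = -1/164201 - 93629 = -15373975430/164201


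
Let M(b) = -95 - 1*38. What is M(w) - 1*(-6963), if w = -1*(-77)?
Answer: 6830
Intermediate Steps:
w = 77
M(b) = -133 (M(b) = -95 - 38 = -133)
M(w) - 1*(-6963) = -133 - 1*(-6963) = -133 + 6963 = 6830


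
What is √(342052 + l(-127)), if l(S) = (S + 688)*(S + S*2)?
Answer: √128311 ≈ 358.21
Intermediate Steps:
l(S) = 3*S*(688 + S) (l(S) = (688 + S)*(S + 2*S) = (688 + S)*(3*S) = 3*S*(688 + S))
√(342052 + l(-127)) = √(342052 + 3*(-127)*(688 - 127)) = √(342052 + 3*(-127)*561) = √(342052 - 213741) = √128311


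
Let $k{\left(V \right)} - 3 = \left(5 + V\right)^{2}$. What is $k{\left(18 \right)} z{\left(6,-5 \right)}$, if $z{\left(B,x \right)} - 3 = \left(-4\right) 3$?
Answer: $-4788$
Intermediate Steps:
$z{\left(B,x \right)} = -9$ ($z{\left(B,x \right)} = 3 - 12 = -9$)
$k{\left(V \right)} = 3 + \left(5 + V\right)^{2}$
$k{\left(18 \right)} z{\left(6,-5 \right)} = \left(3 + \left(5 + 18\right)^{2}\right) \left(-9\right) = \left(3 + 23^{2}\right) \left(-9\right) = \left(3 + 529\right) \left(-9\right) = 532 \left(-9\right) = -4788$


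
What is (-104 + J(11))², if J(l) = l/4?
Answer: 164025/16 ≈ 10252.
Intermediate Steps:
J(l) = l/4 (J(l) = l*(¼) = l/4)
(-104 + J(11))² = (-104 + (¼)*11)² = (-104 + 11/4)² = (-405/4)² = 164025/16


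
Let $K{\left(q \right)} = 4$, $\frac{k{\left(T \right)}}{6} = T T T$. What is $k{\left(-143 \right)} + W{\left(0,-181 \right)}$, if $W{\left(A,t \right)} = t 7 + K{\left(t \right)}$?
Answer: $-17546505$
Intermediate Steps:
$k{\left(T \right)} = 6 T^{3}$ ($k{\left(T \right)} = 6 T T T = 6 T^{2} T = 6 T^{3}$)
$W{\left(A,t \right)} = 4 + 7 t$ ($W{\left(A,t \right)} = t 7 + 4 = 7 t + 4 = 4 + 7 t$)
$k{\left(-143 \right)} + W{\left(0,-181 \right)} = 6 \left(-143\right)^{3} + \left(4 + 7 \left(-181\right)\right) = 6 \left(-2924207\right) + \left(4 - 1267\right) = -17545242 - 1263 = -17546505$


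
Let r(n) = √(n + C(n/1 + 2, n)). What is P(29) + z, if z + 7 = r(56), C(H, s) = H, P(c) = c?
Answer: 22 + √114 ≈ 32.677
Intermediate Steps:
r(n) = √(2 + 2*n) (r(n) = √(n + (n/1 + 2)) = √(n + (n*1 + 2)) = √(n + (n + 2)) = √(n + (2 + n)) = √(2 + 2*n))
z = -7 + √114 (z = -7 + √(2 + 2*56) = -7 + √(2 + 112) = -7 + √114 ≈ 3.6771)
P(29) + z = 29 + (-7 + √114) = 22 + √114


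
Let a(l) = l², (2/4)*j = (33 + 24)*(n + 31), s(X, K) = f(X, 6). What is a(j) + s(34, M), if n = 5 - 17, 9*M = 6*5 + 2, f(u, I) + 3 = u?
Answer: 4691587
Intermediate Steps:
f(u, I) = -3 + u
M = 32/9 (M = (6*5 + 2)/9 = (30 + 2)/9 = (⅑)*32 = 32/9 ≈ 3.5556)
s(X, K) = -3 + X
n = -12
j = 2166 (j = 2*((33 + 24)*(-12 + 31)) = 2*(57*19) = 2*1083 = 2166)
a(j) + s(34, M) = 2166² + (-3 + 34) = 4691556 + 31 = 4691587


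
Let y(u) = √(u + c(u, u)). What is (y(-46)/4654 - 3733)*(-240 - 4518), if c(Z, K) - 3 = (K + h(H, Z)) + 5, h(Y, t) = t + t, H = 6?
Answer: 17761614 - 732*I*√11/179 ≈ 1.7762e+7 - 13.563*I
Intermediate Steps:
h(Y, t) = 2*t
c(Z, K) = 8 + K + 2*Z (c(Z, K) = 3 + ((K + 2*Z) + 5) = 3 + (5 + K + 2*Z) = 8 + K + 2*Z)
y(u) = √(8 + 4*u) (y(u) = √(u + (8 + u + 2*u)) = √(u + (8 + 3*u)) = √(8 + 4*u))
(y(-46)/4654 - 3733)*(-240 - 4518) = ((2*√(2 - 46))/4654 - 3733)*(-240 - 4518) = ((2*√(-44))*(1/4654) - 3733)*(-4758) = ((2*(2*I*√11))*(1/4654) - 3733)*(-4758) = ((4*I*√11)*(1/4654) - 3733)*(-4758) = (2*I*√11/2327 - 3733)*(-4758) = (-3733 + 2*I*√11/2327)*(-4758) = 17761614 - 732*I*√11/179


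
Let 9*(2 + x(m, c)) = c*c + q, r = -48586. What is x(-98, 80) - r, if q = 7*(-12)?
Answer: 443572/9 ≈ 49286.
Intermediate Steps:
q = -84
x(m, c) = -34/3 + c**2/9 (x(m, c) = -2 + (c*c - 84)/9 = -2 + (c**2 - 84)/9 = -2 + (-84 + c**2)/9 = -2 + (-28/3 + c**2/9) = -34/3 + c**2/9)
x(-98, 80) - r = (-34/3 + (1/9)*80**2) - 1*(-48586) = (-34/3 + (1/9)*6400) + 48586 = (-34/3 + 6400/9) + 48586 = 6298/9 + 48586 = 443572/9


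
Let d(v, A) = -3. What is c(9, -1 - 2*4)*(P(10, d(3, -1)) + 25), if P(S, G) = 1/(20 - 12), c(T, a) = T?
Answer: 1809/8 ≈ 226.13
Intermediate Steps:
P(S, G) = 1/8
c(9, -1 - 2*4)*(P(10, d(3, -1)) + 25) = 9*(1/8 + 25) = 9*(201/8) = 1809/8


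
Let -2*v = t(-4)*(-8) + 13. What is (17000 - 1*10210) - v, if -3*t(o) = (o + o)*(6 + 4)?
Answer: 40139/6 ≈ 6689.8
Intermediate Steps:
t(o) = -20*o/3 (t(o) = -(o + o)*(6 + 4)/3 = -2*o*10/3 = -20*o/3)
v = 601/6 (v = -(-20/3*(-4)*(-8) + 13)/2 = -((80/3)*(-8) + 13)/2 = -(-640/3 + 13)/2 = -½*(-601/3) = 601/6 ≈ 100.17)
(17000 - 1*10210) - v = (17000 - 1*10210) - 1*601/6 = (17000 - 10210) - 601/6 = 6790 - 601/6 = 40139/6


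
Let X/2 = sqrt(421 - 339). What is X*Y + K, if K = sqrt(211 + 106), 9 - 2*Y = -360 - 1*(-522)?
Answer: sqrt(317) - 153*sqrt(82) ≈ -1367.7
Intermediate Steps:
X = 2*sqrt(82) (X = 2*sqrt(421 - 339) = 2*sqrt(82) ≈ 18.111)
Y = -153/2 (Y = 9/2 - (-360 - 1*(-522))/2 = 9/2 - (-360 + 522)/2 = 9/2 - 1/2*162 = 9/2 - 81 = -153/2 ≈ -76.500)
K = sqrt(317) ≈ 17.805
X*Y + K = (2*sqrt(82))*(-153/2) + sqrt(317) = -153*sqrt(82) + sqrt(317) = sqrt(317) - 153*sqrt(82)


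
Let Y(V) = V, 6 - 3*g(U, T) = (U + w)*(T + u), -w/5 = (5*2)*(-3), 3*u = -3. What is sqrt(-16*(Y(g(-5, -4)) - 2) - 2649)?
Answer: I*sqrt(58641)/3 ≈ 80.72*I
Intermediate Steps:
u = -1 (u = (1/3)*(-3) = -1)
w = 150 (w = -5*5*2*(-3) = -50*(-3) = -5*(-30) = 150)
g(U, T) = 2 - (-1 + T)*(150 + U)/3 (g(U, T) = 2 - (U + 150)*(T - 1)/3 = 2 - (150 + U)*(-1 + T)/3 = 2 - (-1 + T)*(150 + U)/3)
sqrt(-16*(Y(g(-5, -4)) - 2) - 2649) = sqrt(-16*((52 - 50*(-4) + (1/3)*(-5) - 1/3*(-4)*(-5)) - 2) - 2649) = sqrt(-16*((52 + 200 - 5/3 - 20/3) - 2) - 2649) = sqrt(-16*(731/3 - 2) - 2649) = sqrt(-16*725/3 - 2649) = sqrt(-11600/3 - 2649) = sqrt(-19547/3) = I*sqrt(58641)/3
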